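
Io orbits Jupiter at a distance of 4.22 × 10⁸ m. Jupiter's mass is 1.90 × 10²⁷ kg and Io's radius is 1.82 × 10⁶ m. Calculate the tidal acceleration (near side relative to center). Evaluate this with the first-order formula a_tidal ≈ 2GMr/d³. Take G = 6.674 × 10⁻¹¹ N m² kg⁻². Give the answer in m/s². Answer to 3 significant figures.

a_tidal = 2GMr/d³
        = 2 × (6.674 × 10⁻¹¹) × (1.90 × 10²⁷) × (1.82 × 10⁶) / (4.22 × 10⁸)³
        = 6.14 × 10⁻³ m/s²

6.14 × 10⁻³ m/s²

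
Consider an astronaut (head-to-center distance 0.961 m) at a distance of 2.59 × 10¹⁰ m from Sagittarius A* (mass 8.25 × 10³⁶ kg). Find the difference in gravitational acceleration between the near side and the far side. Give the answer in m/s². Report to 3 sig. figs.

Δa = 4GMr/d³
   = 4 × (6.674 × 10⁻¹¹) × (8.25 × 10³⁶) × (0.961) / (2.59 × 10¹⁰)³
   = 1.22 × 10⁻⁴ m/s²

1.22 × 10⁻⁴ m/s²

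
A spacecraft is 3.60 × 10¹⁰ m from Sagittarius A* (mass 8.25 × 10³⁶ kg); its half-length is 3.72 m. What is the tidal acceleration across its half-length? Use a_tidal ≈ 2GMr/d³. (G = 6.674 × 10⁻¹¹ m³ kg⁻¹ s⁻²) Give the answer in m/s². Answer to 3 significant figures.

Δg = 2GMr/d³
   = 2 × (6.674 × 10⁻¹¹) × (8.25 × 10³⁶) × (3.72) / (3.60 × 10¹⁰)³
   = 8.78 × 10⁻⁵ m/s²

8.78 × 10⁻⁵ m/s²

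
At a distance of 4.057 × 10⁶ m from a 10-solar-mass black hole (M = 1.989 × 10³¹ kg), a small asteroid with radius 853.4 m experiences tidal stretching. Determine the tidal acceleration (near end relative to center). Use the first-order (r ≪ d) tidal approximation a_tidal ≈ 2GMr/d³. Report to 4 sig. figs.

Δa = 2GMr/d³
   = 2 × (6.674 × 10⁻¹¹) × (1.989 × 10³¹) × (853.4) / (4.057 × 10⁶)³
   = 3.393 × 10⁴ m/s²

3.393 × 10⁴ m/s²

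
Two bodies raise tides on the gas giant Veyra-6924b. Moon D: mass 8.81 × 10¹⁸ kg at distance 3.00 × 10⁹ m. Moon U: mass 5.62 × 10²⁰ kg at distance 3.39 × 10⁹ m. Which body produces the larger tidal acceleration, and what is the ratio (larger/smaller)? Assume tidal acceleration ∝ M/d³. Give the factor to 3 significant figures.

Moon U, by a factor of ≈ 44.2

Tidal acceleration ∝ M/d³, so compare M/d³ for each.
Moon D: (8.81 × 10¹⁸) / (3.00 × 10⁹)³ = 3.263 × 10⁻¹⁰
Moon U: (5.62 × 10²⁰) / (3.39 × 10⁹)³ = 1.443 × 10⁻⁸
Ratio (larger/smaller) = 44.2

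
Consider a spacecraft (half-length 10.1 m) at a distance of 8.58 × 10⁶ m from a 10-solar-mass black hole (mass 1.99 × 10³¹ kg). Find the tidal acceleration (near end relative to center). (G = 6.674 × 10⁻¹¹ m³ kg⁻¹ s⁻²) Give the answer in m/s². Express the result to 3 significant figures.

4.25 × 10¹ m/s²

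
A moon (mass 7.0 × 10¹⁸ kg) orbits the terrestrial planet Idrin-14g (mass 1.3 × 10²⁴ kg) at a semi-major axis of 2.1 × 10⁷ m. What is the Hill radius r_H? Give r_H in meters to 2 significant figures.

2.6 × 10⁵ m

r_H ≈ a (m/3M)^(1/3)
    = (2.1 × 10⁷) × (7.0 × 10¹⁸ / (3 × 1.3 × 10²⁴))^(1/3)
    = 2.6 × 10⁵ m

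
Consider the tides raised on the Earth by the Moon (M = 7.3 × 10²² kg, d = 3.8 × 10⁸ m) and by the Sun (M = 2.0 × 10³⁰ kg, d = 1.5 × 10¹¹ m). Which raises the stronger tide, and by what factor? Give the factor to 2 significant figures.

The Moon, by a factor of ≈ 2.2

The tide-raising term goes as M/d³ (the gradient of a 1/d² field).
The Moon: (7.3 × 10²²) / (3.8 × 10⁸)³ = 1.330 × 10⁻³
The Sun: (2.0 × 10³⁰) / (1.5 × 10¹¹)³ = 5.926 × 10⁻⁴
Ratio (larger/smaller) = 2.2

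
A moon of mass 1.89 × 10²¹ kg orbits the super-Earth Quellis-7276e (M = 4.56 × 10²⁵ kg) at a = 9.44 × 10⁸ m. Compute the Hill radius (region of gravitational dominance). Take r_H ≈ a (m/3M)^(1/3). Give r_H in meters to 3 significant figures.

r_H ≈ a (m/3M)^(1/3)
    = (9.44 × 10⁸) × (1.89 × 10²¹ / (3 × 4.56 × 10²⁵))^(1/3)
    = 2.27 × 10⁷ m

2.27 × 10⁷ m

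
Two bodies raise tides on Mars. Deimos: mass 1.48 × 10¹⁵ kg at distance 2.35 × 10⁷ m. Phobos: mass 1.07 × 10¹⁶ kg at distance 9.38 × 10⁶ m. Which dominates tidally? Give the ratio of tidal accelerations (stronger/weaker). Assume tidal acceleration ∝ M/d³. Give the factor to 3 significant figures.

Tidal stretch scales as M/d³; compute that for each body.
Deimos: (1.48 × 10¹⁵) / (2.35 × 10⁷)³ = 1.140 × 10⁻⁷
Phobos: (1.07 × 10¹⁶) / (9.38 × 10⁶)³ = 1.297 × 10⁻⁵
Ratio (larger/smaller) = 114

Phobos, by a factor of ≈ 114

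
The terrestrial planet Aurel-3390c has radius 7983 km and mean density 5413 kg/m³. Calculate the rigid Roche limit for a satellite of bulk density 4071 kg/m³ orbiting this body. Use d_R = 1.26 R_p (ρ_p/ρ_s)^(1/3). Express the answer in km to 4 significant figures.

d_R = 1.26 × 7983 km × (5413/4071)^(1/3)
    = 11060 km

11060 km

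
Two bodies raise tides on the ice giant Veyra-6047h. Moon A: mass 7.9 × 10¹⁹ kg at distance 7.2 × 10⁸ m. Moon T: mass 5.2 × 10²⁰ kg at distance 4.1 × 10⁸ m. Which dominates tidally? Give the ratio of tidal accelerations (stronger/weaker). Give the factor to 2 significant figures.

Moon T, by a factor of ≈ 36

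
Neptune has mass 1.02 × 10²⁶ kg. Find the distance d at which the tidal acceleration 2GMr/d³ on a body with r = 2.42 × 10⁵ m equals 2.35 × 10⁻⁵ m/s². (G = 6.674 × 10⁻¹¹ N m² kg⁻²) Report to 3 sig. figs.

5.20 × 10⁸ m

2GMr/d³ = a_tidal  ⇒  d = (2GMr / a_tidal)^(1/3)
d = (2 × 6.674×10⁻¹¹ × (1.02 × 10²⁶) × (2.42 × 10⁵) / (2.35 × 10⁻⁵))^(1/3)
  = 5.20 × 10⁸ m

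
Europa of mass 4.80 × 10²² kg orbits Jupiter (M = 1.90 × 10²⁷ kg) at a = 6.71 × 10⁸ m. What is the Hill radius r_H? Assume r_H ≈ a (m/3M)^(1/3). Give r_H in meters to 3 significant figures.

r_H ≈ a (m/3M)^(1/3)
    = (6.71 × 10⁸) × (4.80 × 10²² / (3 × 1.90 × 10²⁷))^(1/3)
    = 1.37 × 10⁷ m

1.37 × 10⁷ m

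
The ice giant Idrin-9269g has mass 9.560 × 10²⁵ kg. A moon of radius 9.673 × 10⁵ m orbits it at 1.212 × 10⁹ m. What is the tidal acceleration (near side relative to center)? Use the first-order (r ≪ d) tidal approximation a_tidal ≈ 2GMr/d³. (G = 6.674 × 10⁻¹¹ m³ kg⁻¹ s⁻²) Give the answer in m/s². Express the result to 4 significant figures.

6.933 × 10⁻⁶ m/s²

Δg = 2GMr/d³
   = 2 × (6.674 × 10⁻¹¹) × (9.560 × 10²⁵) × (9.673 × 10⁵) / (1.212 × 10⁹)³
   = 6.933 × 10⁻⁶ m/s²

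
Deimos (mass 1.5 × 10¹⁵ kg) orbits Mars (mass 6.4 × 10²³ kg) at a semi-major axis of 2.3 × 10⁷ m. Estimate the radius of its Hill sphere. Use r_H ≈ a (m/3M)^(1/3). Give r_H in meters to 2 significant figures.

2.1 × 10⁴ m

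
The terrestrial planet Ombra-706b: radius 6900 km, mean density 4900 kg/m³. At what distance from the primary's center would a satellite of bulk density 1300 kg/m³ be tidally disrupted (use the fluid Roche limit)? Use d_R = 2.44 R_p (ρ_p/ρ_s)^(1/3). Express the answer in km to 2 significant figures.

d_R = 2.44 × 6900 km × (4900/1300)^(1/3)
    = 26000 km

26000 km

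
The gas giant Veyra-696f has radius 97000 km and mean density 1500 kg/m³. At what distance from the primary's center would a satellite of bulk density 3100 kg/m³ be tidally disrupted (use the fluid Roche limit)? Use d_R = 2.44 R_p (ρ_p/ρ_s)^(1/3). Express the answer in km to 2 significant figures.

d_R = 2.44 × 97000 km × (1500/3100)^(1/3)
    = 1.9 × 10⁵ km

1.9 × 10⁵ km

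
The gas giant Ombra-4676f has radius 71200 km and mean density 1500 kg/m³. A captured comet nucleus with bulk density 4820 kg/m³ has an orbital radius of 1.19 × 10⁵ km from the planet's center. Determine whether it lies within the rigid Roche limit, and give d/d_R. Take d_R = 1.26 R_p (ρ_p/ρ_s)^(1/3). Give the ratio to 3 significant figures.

d_R = 1.26 × (71200 km) × (1500/4820)^(1/3) = 60790 km
d/d_R = (1.19 × 10⁵) / (60790) = 1.96
Since d/d_R > 1, the body is outside the Roche limit.

outside; d/d_R ≈ 1.96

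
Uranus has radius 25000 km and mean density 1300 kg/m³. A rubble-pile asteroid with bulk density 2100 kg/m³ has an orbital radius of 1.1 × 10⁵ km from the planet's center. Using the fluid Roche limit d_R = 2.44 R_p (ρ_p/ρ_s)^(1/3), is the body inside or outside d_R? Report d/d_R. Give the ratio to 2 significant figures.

d_R = 2.44 × (25000 km) × (1300/2100)^(1/3) = 51990 km
d/d_R = (1.1 × 10⁵) / (51990) = 2.1
Since d/d_R > 1, the body is outside the Roche limit.

outside; d/d_R ≈ 2.1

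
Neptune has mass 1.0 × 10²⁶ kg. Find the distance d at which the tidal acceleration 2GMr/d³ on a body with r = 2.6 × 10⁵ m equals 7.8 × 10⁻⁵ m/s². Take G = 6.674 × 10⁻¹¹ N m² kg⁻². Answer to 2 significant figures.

2GMr/d³ = a_tidal  ⇒  d = (2GMr / a_tidal)^(1/3)
d = (2 × 6.674×10⁻¹¹ × (1.0 × 10²⁶) × (2.6 × 10⁵) / (7.8 × 10⁻⁵))^(1/3)
  = 3.5 × 10⁸ m

3.5 × 10⁸ m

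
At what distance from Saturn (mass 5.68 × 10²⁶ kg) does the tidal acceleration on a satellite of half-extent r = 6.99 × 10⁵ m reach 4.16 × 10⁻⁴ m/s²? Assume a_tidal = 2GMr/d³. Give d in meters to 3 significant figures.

2GMr/d³ = a_tidal  ⇒  d = (2GMr / a_tidal)^(1/3)
d = (2 × 6.674×10⁻¹¹ × (5.68 × 10²⁶) × (6.99 × 10⁵) / (4.16 × 10⁻⁴))^(1/3)
  = 5.03 × 10⁸ m

5.03 × 10⁸ m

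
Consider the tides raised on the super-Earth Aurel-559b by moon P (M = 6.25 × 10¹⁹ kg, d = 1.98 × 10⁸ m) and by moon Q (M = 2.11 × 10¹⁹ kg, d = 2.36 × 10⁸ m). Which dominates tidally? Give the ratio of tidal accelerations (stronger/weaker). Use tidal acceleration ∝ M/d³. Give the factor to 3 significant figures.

Moon P, by a factor of ≈ 5.02

Tidal acceleration ∝ M/d³, so compare M/d³ for each.
Moon P: (6.25 × 10¹⁹) / (1.98 × 10⁸)³ = 8.052 × 10⁻⁶
Moon Q: (2.11 × 10¹⁹) / (2.36 × 10⁸)³ = 1.605 × 10⁻⁶
Ratio (larger/smaller) = 5.02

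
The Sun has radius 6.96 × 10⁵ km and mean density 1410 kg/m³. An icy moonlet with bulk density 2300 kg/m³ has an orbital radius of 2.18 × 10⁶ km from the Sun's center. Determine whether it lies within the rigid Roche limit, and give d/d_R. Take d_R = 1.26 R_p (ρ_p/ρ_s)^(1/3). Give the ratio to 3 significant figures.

d_R = 1.26 × (6.96 × 10⁵ km) × (1410/2300)^(1/3) = 7.450 × 10⁵ km
d/d_R = (2.18 × 10⁶) / (7.450 × 10⁵) = 2.93
Since d/d_R > 1, the body is outside the Roche limit.

outside; d/d_R ≈ 2.93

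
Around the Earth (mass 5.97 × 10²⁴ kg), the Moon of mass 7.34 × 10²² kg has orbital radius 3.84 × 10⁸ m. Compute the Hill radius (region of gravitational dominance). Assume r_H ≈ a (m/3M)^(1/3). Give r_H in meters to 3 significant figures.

6.15 × 10⁷ m

r_H ≈ a (m/3M)^(1/3)
    = (3.84 × 10⁸) × (7.34 × 10²² / (3 × 5.97 × 10²⁴))^(1/3)
    = 6.15 × 10⁷ m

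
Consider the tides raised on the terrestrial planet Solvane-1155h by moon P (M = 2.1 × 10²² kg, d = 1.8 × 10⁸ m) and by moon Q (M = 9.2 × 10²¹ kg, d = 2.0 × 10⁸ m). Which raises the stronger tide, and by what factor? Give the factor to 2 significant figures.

Moon P, by a factor of ≈ 3.1

Compare M/d³ for the two perturbers:
Moon P: (2.1 × 10²²) / (1.8 × 10⁸)³ = 3.601 × 10⁻³
Moon Q: (9.2 × 10²¹) / (2.0 × 10⁸)³ = 1.150 × 10⁻³
Ratio (larger/smaller) = 3.1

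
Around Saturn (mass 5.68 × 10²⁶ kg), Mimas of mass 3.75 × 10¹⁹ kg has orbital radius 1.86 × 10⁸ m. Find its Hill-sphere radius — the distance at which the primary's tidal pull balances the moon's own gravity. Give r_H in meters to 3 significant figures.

r_H ≈ a (m/3M)^(1/3)
    = (1.86 × 10⁸) × (3.75 × 10¹⁹ / (3 × 5.68 × 10²⁶))^(1/3)
    = 5.21 × 10⁵ m

5.21 × 10⁵ m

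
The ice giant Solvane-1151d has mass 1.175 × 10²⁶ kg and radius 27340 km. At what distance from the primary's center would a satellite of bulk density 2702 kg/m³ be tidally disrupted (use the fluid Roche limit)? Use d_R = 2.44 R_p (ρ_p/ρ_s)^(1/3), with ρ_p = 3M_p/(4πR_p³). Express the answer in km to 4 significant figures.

ρ_p = 3M_p/(4πR_p³) = 3 × (1.175 × 10²⁶) / (4π × (2.734 × 10⁷ m)³) = 1373 kg/m³
d_R = 2.44 × 27340 km × (1373/2702)^(1/3)
    = 53230 km

53230 km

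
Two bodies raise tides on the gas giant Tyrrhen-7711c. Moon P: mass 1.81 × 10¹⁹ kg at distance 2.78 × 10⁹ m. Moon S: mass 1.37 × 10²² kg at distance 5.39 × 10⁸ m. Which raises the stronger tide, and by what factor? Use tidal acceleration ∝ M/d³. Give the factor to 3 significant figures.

Moon S, by a factor of ≈ 1.04 × 10⁵

Tidal stretch scales as M/d³; compute that for each body.
Moon P: (1.81 × 10¹⁹) / (2.78 × 10⁹)³ = 8.425 × 10⁻¹⁰
Moon S: (1.37 × 10²²) / (5.39 × 10⁸)³ = 8.749 × 10⁻⁵
Ratio (larger/smaller) = 1.04 × 10⁵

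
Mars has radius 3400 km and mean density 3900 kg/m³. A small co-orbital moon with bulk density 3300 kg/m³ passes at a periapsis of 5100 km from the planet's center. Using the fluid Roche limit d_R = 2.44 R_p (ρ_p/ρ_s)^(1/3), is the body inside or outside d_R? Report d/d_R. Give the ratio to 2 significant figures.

inside; d/d_R ≈ 0.58

d_R = 2.44 × (3400 km) × (3900/3300)^(1/3) = 8771 km
d/d_R = (5100) / (8771) = 0.58
Since d/d_R < 1, the body is inside the Roche limit.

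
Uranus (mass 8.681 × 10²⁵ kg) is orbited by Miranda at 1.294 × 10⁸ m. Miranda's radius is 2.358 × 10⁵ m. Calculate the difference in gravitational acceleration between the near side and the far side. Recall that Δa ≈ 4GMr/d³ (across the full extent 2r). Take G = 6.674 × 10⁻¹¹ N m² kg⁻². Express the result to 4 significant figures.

Δa = 4GMr/d³
   = 4 × (6.674 × 10⁻¹¹) × (8.681 × 10²⁵) × (2.358 × 10⁵) / (1.294 × 10⁸)³
   = 2.522 × 10⁻³ m/s²

2.522 × 10⁻³ m/s²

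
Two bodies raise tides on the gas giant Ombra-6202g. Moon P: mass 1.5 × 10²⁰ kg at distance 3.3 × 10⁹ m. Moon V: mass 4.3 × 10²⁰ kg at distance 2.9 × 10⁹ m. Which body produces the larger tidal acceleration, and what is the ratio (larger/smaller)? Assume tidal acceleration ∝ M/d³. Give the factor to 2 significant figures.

Moon V, by a factor of ≈ 4.2

Tidal acceleration ∝ M/d³, so compare M/d³ for each.
Moon P: (1.5 × 10²⁰) / (3.3 × 10⁹)³ = 4.174 × 10⁻⁹
Moon V: (4.3 × 10²⁰) / (2.9 × 10⁹)³ = 1.763 × 10⁻⁸
Ratio (larger/smaller) = 4.2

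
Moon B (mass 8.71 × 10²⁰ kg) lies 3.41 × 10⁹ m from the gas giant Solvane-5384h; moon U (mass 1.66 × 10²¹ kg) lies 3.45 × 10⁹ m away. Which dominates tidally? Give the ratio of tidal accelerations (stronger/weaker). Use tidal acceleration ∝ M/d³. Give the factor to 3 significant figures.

Tidal stretch scales as M/d³; compute that for each body.
Moon B: (8.71 × 10²⁰) / (3.41 × 10⁹)³ = 2.197 × 10⁻⁸
Moon U: (1.66 × 10²¹) / (3.45 × 10⁹)³ = 4.043 × 10⁻⁸
Ratio (larger/smaller) = 1.84

Moon U, by a factor of ≈ 1.84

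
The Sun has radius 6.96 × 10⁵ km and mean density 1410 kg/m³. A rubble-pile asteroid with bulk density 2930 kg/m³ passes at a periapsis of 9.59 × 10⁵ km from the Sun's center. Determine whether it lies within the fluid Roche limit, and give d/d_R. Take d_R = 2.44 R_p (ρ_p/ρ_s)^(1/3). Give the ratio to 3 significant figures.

inside; d/d_R ≈ 0.721

d_R = 2.44 × (6.96 × 10⁵ km) × (1410/2930)^(1/3) = 1.331 × 10⁶ km
d/d_R = (9.59 × 10⁵) / (1.331 × 10⁶) = 0.721
Since d/d_R < 1, the body is inside the Roche limit.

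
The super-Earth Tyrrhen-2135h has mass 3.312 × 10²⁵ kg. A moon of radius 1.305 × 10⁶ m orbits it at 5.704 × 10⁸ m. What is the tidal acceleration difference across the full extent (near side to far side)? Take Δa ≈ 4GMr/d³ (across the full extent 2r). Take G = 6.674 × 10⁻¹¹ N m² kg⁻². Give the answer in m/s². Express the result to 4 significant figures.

The field gradient is 2GM/d³; across the full diameter 2r the difference is 4GMr/d³.
a_tidal = 4GMr/d³
        = 4 × (6.674 × 10⁻¹¹) × (3.312 × 10²⁵) × (1.305 × 10⁶) / (5.704 × 10⁸)³
        = 6.217 × 10⁻⁵ m/s²

6.217 × 10⁻⁵ m/s²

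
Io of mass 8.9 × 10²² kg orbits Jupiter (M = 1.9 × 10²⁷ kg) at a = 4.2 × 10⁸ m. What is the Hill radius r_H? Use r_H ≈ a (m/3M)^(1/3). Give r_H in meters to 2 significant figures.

r_H ≈ a (m/3M)^(1/3)
    = (4.2 × 10⁸) × (8.9 × 10²² / (3 × 1.9 × 10²⁷))^(1/3)
    = 1.0 × 10⁷ m

1.0 × 10⁷ m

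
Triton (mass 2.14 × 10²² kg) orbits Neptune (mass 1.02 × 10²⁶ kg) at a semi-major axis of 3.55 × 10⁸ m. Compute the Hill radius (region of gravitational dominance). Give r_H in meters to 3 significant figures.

r_H ≈ a (m/3M)^(1/3)
    = (3.55 × 10⁸) × (2.14 × 10²² / (3 × 1.02 × 10²⁶))^(1/3)
    = 1.46 × 10⁷ m

1.46 × 10⁷ m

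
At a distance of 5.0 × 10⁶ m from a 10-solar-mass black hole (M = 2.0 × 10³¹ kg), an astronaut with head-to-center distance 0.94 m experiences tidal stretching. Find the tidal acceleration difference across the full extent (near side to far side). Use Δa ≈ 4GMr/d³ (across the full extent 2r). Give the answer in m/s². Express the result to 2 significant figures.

The field gradient is 2GM/d³; across the full diameter 2r the difference is 4GMr/d³.
a_tidal = 4GMr/d³
        = 4 × (6.674 × 10⁻¹¹) × (2.0 × 10³¹) × (0.94) / (5.0 × 10⁶)³
        = 4.0 × 10¹ m/s²

4.0 × 10¹ m/s²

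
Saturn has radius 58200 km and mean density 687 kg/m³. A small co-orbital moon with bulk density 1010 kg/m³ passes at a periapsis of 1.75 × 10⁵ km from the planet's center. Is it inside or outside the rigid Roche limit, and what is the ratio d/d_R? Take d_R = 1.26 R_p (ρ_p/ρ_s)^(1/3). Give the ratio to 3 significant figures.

outside; d/d_R ≈ 2.71

d_R = 1.26 × (58200 km) × (687/1010)^(1/3) = 64490 km
d/d_R = (1.75 × 10⁵) / (64490) = 2.71
Since d/d_R > 1, the body is outside the Roche limit.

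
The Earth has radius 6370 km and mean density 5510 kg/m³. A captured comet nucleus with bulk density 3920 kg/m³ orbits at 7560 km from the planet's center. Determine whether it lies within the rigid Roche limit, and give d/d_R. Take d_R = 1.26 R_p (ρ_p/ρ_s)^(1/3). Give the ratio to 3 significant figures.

inside; d/d_R ≈ 0.841

d_R = 1.26 × (6370 km) × (5510/3920)^(1/3) = 8991 km
d/d_R = (7560) / (8991) = 0.841
Since d/d_R < 1, the body is inside the Roche limit.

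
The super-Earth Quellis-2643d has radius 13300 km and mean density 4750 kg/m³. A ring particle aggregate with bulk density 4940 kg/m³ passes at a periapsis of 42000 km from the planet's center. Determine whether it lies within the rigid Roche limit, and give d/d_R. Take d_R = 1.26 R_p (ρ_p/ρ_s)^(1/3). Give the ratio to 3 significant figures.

d_R = 1.26 × (13300 km) × (4750/4940)^(1/3) = 16540 km
d/d_R = (42000) / (16540) = 2.54
Since d/d_R > 1, the body is outside the Roche limit.

outside; d/d_R ≈ 2.54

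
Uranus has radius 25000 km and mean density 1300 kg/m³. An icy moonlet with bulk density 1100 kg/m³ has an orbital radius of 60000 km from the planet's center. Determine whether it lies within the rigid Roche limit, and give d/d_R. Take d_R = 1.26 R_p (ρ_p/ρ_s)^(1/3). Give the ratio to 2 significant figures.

d_R = 1.26 × (25000 km) × (1300/1100)^(1/3) = 33300 km
d/d_R = (60000) / (33300) = 1.8
Since d/d_R > 1, the body is outside the Roche limit.

outside; d/d_R ≈ 1.8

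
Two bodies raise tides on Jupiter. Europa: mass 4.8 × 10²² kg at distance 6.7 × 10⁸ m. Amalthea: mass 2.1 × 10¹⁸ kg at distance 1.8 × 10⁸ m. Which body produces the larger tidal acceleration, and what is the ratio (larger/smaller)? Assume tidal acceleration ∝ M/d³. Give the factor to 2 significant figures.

Europa, by a factor of ≈ 440

Tidal stretch scales as M/d³; compute that for each body.
Europa: (4.8 × 10²²) / (6.7 × 10⁸)³ = 1.596 × 10⁻⁴
Amalthea: (2.1 × 10¹⁸) / (1.8 × 10⁸)³ = 3.601 × 10⁻⁷
Ratio (larger/smaller) = 440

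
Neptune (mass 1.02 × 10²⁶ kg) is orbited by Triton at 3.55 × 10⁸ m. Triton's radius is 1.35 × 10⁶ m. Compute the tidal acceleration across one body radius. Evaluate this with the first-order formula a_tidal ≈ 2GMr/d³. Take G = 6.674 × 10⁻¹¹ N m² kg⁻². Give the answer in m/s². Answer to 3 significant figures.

4.11 × 10⁻⁴ m/s²

Δg = 2GMr/d³
   = 2 × (6.674 × 10⁻¹¹) × (1.02 × 10²⁶) × (1.35 × 10⁶) / (3.55 × 10⁸)³
   = 4.11 × 10⁻⁴ m/s²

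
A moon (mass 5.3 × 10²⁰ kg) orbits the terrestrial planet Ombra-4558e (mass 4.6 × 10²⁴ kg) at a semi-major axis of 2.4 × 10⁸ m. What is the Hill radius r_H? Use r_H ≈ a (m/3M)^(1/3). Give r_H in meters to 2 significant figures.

8.1 × 10⁶ m

r_H ≈ a (m/3M)^(1/3)
    = (2.4 × 10⁸) × (5.3 × 10²⁰ / (3 × 4.6 × 10²⁴))^(1/3)
    = 8.1 × 10⁶ m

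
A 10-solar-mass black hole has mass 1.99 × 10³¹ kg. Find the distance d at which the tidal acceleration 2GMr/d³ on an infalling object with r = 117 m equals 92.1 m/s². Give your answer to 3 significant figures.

1.50 × 10⁷ m

2GMr/d³ = a_tidal  ⇒  d = (2GMr / a_tidal)^(1/3)
d = (2 × 6.674×10⁻¹¹ × (1.99 × 10³¹) × (117) / (92.1))^(1/3)
  = 1.50 × 10⁷ m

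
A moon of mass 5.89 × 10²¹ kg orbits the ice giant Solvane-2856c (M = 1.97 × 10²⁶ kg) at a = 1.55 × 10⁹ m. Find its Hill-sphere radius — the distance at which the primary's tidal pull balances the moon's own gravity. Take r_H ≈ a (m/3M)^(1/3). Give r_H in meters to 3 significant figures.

r_H ≈ a (m/3M)^(1/3)
    = (1.55 × 10⁹) × (5.89 × 10²¹ / (3 × 1.97 × 10²⁶))^(1/3)
    = 3.34 × 10⁷ m

3.34 × 10⁷ m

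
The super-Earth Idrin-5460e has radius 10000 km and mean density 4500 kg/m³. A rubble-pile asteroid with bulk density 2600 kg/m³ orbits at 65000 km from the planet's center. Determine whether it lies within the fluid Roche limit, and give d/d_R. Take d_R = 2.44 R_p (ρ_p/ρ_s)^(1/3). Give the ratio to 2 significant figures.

outside; d/d_R ≈ 2.2

d_R = 2.44 × (10000 km) × (4500/2600)^(1/3) = 29300 km
d/d_R = (65000) / (29300) = 2.2
Since d/d_R > 1, the body is outside the Roche limit.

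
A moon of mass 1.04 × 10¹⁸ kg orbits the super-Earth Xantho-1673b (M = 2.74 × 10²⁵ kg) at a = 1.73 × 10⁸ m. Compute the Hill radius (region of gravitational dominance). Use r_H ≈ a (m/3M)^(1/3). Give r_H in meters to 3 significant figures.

4.03 × 10⁵ m

r_H ≈ a (m/3M)^(1/3)
    = (1.73 × 10⁸) × (1.04 × 10¹⁸ / (3 × 2.74 × 10²⁵))^(1/3)
    = 4.03 × 10⁵ m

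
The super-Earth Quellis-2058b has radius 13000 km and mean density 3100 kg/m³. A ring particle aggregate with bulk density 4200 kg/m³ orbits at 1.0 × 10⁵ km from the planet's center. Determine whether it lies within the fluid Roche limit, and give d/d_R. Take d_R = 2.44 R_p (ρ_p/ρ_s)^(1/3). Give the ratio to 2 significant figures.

d_R = 2.44 × (13000 km) × (3100/4200)^(1/3) = 28670 km
d/d_R = (1.0 × 10⁵) / (28670) = 3.5
Since d/d_R > 1, the body is outside the Roche limit.

outside; d/d_R ≈ 3.5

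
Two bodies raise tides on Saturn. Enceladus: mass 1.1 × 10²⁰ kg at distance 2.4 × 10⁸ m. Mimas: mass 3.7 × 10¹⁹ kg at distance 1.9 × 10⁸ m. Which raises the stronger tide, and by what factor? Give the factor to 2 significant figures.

Tidal acceleration ∝ M/d³, so compare M/d³ for each.
Enceladus: (1.1 × 10²⁰) / (2.4 × 10⁸)³ = 7.957 × 10⁻⁶
Mimas: (3.7 × 10¹⁹) / (1.9 × 10⁸)³ = 5.394 × 10⁻⁶
Ratio (larger/smaller) = 1.5

Enceladus, by a factor of ≈ 1.5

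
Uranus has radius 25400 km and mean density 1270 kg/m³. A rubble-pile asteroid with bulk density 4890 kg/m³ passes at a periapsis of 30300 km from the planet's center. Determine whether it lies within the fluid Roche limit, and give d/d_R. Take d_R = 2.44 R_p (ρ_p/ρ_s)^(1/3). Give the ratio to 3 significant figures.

d_R = 2.44 × (25400 km) × (1270/4890)^(1/3) = 39540 km
d/d_R = (30300) / (39540) = 0.766
Since d/d_R < 1, the body is inside the Roche limit.

inside; d/d_R ≈ 0.766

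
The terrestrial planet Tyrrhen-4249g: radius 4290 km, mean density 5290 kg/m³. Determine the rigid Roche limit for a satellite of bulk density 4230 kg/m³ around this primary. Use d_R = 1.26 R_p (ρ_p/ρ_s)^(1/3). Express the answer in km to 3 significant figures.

5820 km

d_R = 1.26 × 4290 km × (5290/4230)^(1/3)
    = 5820 km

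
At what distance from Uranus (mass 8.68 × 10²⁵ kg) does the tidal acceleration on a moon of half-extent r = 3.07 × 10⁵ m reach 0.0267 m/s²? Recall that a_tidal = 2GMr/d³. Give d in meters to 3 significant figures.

5.11 × 10⁷ m

2GMr/d³ = a_tidal  ⇒  d = (2GMr / a_tidal)^(1/3)
d = (2 × 6.674×10⁻¹¹ × (8.68 × 10²⁵) × (3.07 × 10⁵) / (0.0267))^(1/3)
  = 5.11 × 10⁷ m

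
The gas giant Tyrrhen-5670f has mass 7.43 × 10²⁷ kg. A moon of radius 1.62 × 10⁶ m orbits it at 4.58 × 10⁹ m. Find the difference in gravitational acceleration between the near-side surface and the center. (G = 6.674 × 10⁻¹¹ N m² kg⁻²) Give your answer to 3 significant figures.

The tidal stretch is the gradient of GM/d² times the body's extent r, hence the 1/d³ dependence.
Δg = 2GMr/d³
   = 2 × (6.674 × 10⁻¹¹) × (7.43 × 10²⁷) × (1.62 × 10⁶) / (4.58 × 10⁹)³
   = 1.67 × 10⁻⁵ m/s²

1.67 × 10⁻⁵ m/s²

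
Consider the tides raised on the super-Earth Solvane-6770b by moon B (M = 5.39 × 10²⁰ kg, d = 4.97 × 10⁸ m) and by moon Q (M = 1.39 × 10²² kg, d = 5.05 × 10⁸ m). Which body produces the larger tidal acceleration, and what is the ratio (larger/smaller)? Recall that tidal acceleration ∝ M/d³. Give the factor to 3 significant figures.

Compare M/d³ for the two perturbers:
Moon B: (5.39 × 10²⁰) / (4.97 × 10⁸)³ = 4.391 × 10⁻⁶
Moon Q: (1.39 × 10²²) / (5.05 × 10⁸)³ = 1.079 × 10⁻⁴
Ratio (larger/smaller) = 24.6

Moon Q, by a factor of ≈ 24.6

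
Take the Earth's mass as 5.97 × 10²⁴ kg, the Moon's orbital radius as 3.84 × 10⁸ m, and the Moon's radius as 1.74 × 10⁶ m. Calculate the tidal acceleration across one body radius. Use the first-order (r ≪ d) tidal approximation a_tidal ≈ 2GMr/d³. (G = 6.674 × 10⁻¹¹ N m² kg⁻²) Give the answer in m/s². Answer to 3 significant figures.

2.45 × 10⁻⁵ m/s²

Differencing GM/(d−r)² and GM/d² to first order in r/d gives 2GMr/d³.
Δa = 2GMr/d³
   = 2 × (6.674 × 10⁻¹¹) × (5.97 × 10²⁴) × (1.74 × 10⁶) / (3.84 × 10⁸)³
   = 2.45 × 10⁻⁵ m/s²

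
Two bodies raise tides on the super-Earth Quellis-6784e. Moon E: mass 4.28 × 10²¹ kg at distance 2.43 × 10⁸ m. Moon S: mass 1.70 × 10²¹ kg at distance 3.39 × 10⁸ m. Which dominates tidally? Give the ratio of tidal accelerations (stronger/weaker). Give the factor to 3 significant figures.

Moon E, by a factor of ≈ 6.84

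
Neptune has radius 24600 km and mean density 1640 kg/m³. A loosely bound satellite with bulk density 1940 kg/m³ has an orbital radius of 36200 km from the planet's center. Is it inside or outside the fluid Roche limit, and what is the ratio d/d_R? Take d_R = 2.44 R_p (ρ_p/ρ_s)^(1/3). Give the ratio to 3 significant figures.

d_R = 2.44 × (24600 km) × (1640/1940)^(1/3) = 56760 km
d/d_R = (36200) / (56760) = 0.638
Since d/d_R < 1, the body is inside the Roche limit.

inside; d/d_R ≈ 0.638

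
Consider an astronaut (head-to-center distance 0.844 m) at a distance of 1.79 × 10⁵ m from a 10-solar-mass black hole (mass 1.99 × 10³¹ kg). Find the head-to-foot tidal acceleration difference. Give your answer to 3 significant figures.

Δa = 4GMr/d³
   = 4 × (6.674 × 10⁻¹¹) × (1.99 × 10³¹) × (0.844) / (1.79 × 10⁵)³
   = 7.82 × 10⁵ m/s²

7.82 × 10⁵ m/s²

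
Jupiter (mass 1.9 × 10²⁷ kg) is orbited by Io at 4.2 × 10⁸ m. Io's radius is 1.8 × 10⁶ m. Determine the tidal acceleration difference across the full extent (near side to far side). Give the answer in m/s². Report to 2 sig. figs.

1.2 × 10⁻² m/s²

Differencing GM/(d−r)² and GM/(d+r)² to first order in r/d gives 4GMr/d³.
a_tidal = 4GMr/d³
        = 4 × (6.674 × 10⁻¹¹) × (1.9 × 10²⁷) × (1.8 × 10⁶) / (4.2 × 10⁸)³
        = 1.2 × 10⁻² m/s²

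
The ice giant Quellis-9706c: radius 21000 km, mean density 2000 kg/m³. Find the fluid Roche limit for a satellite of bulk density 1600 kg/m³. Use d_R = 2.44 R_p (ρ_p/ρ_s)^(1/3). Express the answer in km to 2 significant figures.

d_R = 2.44 × 21000 km × (2000/1600)^(1/3)
    = 55000 km

55000 km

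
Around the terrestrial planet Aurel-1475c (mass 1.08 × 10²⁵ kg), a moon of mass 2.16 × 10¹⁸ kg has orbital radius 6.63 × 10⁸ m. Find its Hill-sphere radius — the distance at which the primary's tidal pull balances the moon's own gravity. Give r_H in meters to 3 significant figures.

r_H ≈ a (m/3M)^(1/3)
    = (6.63 × 10⁸) × (2.16 × 10¹⁸ / (3 × 1.08 × 10²⁵))^(1/3)
    = 2.69 × 10⁶ m

2.69 × 10⁶ m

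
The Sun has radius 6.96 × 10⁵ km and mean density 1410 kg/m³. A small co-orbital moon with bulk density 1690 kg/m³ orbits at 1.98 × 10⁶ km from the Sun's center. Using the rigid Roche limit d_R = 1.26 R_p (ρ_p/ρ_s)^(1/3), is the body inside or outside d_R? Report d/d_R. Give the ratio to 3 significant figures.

d_R = 1.26 × (6.96 × 10⁵ km) × (1410/1690)^(1/3) = 8.256 × 10⁵ km
d/d_R = (1.98 × 10⁶) / (8.256 × 10⁵) = 2.40
Since d/d_R > 1, the body is outside the Roche limit.

outside; d/d_R ≈ 2.40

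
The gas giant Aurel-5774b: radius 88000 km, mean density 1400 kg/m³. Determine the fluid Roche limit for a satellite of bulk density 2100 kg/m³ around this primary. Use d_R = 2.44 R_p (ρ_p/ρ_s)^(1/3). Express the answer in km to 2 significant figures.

1.9 × 10⁵ km

d_R = 2.44 × 88000 km × (1400/2100)^(1/3)
    = 1.9 × 10⁵ km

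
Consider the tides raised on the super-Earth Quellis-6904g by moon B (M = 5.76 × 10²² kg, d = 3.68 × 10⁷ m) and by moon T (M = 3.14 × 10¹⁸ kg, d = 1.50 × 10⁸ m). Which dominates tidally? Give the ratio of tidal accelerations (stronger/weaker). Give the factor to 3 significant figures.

Moon B, by a factor of ≈ 1.24 × 10⁶

The tide-raising term goes as M/d³ (the gradient of a 1/d² field).
Moon B: (5.76 × 10²²) / (3.68 × 10⁷)³ = 1.156
Moon T: (3.14 × 10¹⁸) / (1.50 × 10⁸)³ = 9.304 × 10⁻⁷
Ratio (larger/smaller) = 1.24 × 10⁶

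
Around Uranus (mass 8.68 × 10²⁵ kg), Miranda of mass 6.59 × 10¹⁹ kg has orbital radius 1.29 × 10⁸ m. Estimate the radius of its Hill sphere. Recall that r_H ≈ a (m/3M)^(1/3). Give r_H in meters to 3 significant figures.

r_H ≈ a (m/3M)^(1/3)
    = (1.29 × 10⁸) × (6.59 × 10¹⁹ / (3 × 8.68 × 10²⁵))^(1/3)
    = 8.16 × 10⁵ m

8.16 × 10⁵ m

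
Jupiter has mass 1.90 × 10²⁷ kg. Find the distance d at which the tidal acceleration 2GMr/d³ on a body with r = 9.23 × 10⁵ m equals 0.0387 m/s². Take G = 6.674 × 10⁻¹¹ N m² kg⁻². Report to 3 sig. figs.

1.82 × 10⁸ m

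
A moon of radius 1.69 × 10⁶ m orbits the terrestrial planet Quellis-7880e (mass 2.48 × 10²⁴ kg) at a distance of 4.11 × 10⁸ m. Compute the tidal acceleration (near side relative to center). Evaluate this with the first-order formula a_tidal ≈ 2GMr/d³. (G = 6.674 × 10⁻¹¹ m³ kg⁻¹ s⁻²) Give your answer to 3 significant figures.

8.06 × 10⁻⁶ m/s²

Δg = 2GMr/d³
   = 2 × (6.674 × 10⁻¹¹) × (2.48 × 10²⁴) × (1.69 × 10⁶) / (4.11 × 10⁸)³
   = 8.06 × 10⁻⁶ m/s²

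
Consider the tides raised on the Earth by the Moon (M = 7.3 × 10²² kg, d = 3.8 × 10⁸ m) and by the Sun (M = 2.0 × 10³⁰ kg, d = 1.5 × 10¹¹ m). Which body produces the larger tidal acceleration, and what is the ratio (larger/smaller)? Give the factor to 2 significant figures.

Tidal stretch scales as M/d³; compute that for each body.
The Moon: (7.3 × 10²²) / (3.8 × 10⁸)³ = 1.330 × 10⁻³
The Sun: (2.0 × 10³⁰) / (1.5 × 10¹¹)³ = 5.926 × 10⁻⁴
Ratio (larger/smaller) = 2.2

The Moon, by a factor of ≈ 2.2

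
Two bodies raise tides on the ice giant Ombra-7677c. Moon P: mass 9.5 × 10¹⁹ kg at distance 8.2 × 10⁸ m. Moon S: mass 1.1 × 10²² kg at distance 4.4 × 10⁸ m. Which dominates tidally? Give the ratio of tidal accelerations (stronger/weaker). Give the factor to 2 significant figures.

Moon S, by a factor of ≈ 750

The tide-raising term goes as M/d³ (the gradient of a 1/d² field).
Moon P: (9.5 × 10¹⁹) / (8.2 × 10⁸)³ = 1.723 × 10⁻⁷
Moon S: (1.1 × 10²²) / (4.4 × 10⁸)³ = 1.291 × 10⁻⁴
Ratio (larger/smaller) = 750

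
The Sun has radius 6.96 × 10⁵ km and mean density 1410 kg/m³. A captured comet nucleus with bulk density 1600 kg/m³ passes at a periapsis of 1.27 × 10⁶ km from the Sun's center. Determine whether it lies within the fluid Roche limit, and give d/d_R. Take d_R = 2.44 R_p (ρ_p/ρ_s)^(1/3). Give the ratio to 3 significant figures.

inside; d/d_R ≈ 0.780

d_R = 2.44 × (6.96 × 10⁵ km) × (1410/1600)^(1/3) = 1.628 × 10⁶ km
d/d_R = (1.27 × 10⁶) / (1.628 × 10⁶) = 0.780
Since d/d_R < 1, the body is inside the Roche limit.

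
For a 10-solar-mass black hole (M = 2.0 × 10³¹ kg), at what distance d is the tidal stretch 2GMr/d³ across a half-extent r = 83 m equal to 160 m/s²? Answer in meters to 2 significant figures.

1.1 × 10⁷ m

2GMr/d³ = a_tidal  ⇒  d = (2GMr / a_tidal)^(1/3)
d = (2 × 6.674×10⁻¹¹ × (2.0 × 10³¹) × (83) / (160))^(1/3)
  = 1.1 × 10⁷ m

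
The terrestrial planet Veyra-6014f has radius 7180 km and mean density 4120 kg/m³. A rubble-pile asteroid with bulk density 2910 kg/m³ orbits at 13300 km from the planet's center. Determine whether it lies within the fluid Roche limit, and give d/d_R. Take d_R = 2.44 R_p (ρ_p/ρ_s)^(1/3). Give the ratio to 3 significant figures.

d_R = 2.44 × (7180 km) × (4120/2910)^(1/3) = 19670 km
d/d_R = (13300) / (19670) = 0.676
Since d/d_R < 1, the body is inside the Roche limit.

inside; d/d_R ≈ 0.676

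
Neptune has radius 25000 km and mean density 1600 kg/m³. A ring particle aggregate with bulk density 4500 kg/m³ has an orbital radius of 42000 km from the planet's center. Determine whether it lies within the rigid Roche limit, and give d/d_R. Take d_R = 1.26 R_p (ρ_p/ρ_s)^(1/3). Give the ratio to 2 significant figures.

outside; d/d_R ≈ 1.9

d_R = 1.26 × (25000 km) × (1600/4500)^(1/3) = 22320 km
d/d_R = (42000) / (22320) = 1.9
Since d/d_R > 1, the body is outside the Roche limit.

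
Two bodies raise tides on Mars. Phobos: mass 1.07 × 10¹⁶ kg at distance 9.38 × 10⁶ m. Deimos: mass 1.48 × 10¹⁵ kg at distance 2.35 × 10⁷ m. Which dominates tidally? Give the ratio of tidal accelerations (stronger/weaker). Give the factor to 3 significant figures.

Tidal acceleration ∝ M/d³, so compare M/d³ for each.
Phobos: (1.07 × 10¹⁶) / (9.38 × 10⁶)³ = 1.297 × 10⁻⁵
Deimos: (1.48 × 10¹⁵) / (2.35 × 10⁷)³ = 1.140 × 10⁻⁷
Ratio (larger/smaller) = 114

Phobos, by a factor of ≈ 114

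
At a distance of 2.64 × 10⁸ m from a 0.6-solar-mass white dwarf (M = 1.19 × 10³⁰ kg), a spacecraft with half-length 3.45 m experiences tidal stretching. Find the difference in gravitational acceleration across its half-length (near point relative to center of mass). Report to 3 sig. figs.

The tidal stretch is the gradient of GM/d² times the body's extent r, hence the 1/d³ dependence.
a_tidal = 2GMr/d³
        = 2 × (6.674 × 10⁻¹¹) × (1.19 × 10³⁰) × (3.45) / (2.64 × 10⁸)³
        = 2.98 × 10⁻⁵ m/s²

2.98 × 10⁻⁵ m/s²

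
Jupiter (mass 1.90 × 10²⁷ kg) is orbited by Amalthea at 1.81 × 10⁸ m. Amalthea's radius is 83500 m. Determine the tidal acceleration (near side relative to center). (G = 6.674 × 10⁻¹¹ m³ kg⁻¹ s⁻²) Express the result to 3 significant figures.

3.57 × 10⁻³ m/s²

Δg = 2GMr/d³
   = 2 × (6.674 × 10⁻¹¹) × (1.90 × 10²⁷) × (83500) / (1.81 × 10⁸)³
   = 3.57 × 10⁻³ m/s²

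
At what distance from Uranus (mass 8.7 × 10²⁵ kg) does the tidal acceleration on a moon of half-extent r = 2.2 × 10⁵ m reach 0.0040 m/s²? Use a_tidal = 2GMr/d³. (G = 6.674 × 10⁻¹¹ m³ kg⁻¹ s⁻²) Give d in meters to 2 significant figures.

2GMr/d³ = a_tidal  ⇒  d = (2GMr / a_tidal)^(1/3)
d = (2 × 6.674×10⁻¹¹ × (8.7 × 10²⁵) × (2.2 × 10⁵) / (0.0040))^(1/3)
  = 8.6 × 10⁷ m

8.6 × 10⁷ m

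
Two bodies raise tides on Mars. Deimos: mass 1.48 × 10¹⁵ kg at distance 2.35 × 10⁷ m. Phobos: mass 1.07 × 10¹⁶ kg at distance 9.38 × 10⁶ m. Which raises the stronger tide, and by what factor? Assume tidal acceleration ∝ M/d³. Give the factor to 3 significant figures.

The tide-raising term goes as M/d³ (the gradient of a 1/d² field).
Deimos: (1.48 × 10¹⁵) / (2.35 × 10⁷)³ = 1.140 × 10⁻⁷
Phobos: (1.07 × 10¹⁶) / (9.38 × 10⁶)³ = 1.297 × 10⁻⁵
Ratio (larger/smaller) = 114

Phobos, by a factor of ≈ 114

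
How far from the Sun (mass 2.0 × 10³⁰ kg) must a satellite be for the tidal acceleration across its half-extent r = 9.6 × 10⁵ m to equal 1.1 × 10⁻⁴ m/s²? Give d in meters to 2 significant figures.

1.3 × 10¹⁰ m

2GMr/d³ = a_tidal  ⇒  d = (2GMr / a_tidal)^(1/3)
d = (2 × 6.674×10⁻¹¹ × (2.0 × 10³⁰) × (9.6 × 10⁵) / (1.1 × 10⁻⁴))^(1/3)
  = 1.3 × 10¹⁰ m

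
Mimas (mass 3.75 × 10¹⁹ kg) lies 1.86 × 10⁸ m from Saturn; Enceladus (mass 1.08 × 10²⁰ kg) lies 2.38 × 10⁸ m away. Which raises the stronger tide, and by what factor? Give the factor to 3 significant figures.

Enceladus, by a factor of ≈ 1.37

Tidal stretch scales as M/d³; compute that for each body.
Mimas: (3.75 × 10¹⁹) / (1.86 × 10⁸)³ = 5.828 × 10⁻⁶
Enceladus: (1.08 × 10²⁰) / (2.38 × 10⁸)³ = 8.011 × 10⁻⁶
Ratio (larger/smaller) = 1.37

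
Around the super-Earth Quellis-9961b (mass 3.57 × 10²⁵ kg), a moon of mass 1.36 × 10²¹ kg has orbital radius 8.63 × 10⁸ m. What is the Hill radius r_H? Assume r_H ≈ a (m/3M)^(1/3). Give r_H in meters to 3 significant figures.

r_H ≈ a (m/3M)^(1/3)
    = (8.63 × 10⁸) × (1.36 × 10²¹ / (3 × 3.57 × 10²⁵))^(1/3)
    = 2.01 × 10⁷ m

2.01 × 10⁷ m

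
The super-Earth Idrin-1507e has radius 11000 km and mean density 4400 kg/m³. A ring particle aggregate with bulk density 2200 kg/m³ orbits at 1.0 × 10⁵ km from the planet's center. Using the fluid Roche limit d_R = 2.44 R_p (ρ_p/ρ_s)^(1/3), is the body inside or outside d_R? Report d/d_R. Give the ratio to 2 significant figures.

d_R = 2.44 × (11000 km) × (4400/2200)^(1/3) = 33820 km
d/d_R = (1.0 × 10⁵) / (33820) = 3.0
Since d/d_R > 1, the body is outside the Roche limit.

outside; d/d_R ≈ 3.0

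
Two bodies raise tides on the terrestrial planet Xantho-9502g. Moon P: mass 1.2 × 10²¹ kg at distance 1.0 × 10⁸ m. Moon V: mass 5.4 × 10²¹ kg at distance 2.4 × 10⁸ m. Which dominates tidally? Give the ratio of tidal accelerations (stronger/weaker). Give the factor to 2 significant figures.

Moon P, by a factor of ≈ 3.1

The tide-raising term goes as M/d³ (the gradient of a 1/d² field).
Moon P: (1.2 × 10²¹) / (1.0 × 10⁸)³ = 1.200 × 10⁻³
Moon V: (5.4 × 10²¹) / (2.4 × 10⁸)³ = 3.906 × 10⁻⁴
Ratio (larger/smaller) = 3.1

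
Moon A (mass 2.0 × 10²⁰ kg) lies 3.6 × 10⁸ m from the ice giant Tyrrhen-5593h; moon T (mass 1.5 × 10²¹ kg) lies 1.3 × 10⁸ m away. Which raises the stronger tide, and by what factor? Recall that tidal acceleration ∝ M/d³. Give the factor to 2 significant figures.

Moon T, by a factor of ≈ 160

Tidal stretch scales as M/d³; compute that for each body.
Moon A: (2.0 × 10²⁰) / (3.6 × 10⁸)³ = 4.287 × 10⁻⁶
Moon T: (1.5 × 10²¹) / (1.3 × 10⁸)³ = 6.827 × 10⁻⁴
Ratio (larger/smaller) = 160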